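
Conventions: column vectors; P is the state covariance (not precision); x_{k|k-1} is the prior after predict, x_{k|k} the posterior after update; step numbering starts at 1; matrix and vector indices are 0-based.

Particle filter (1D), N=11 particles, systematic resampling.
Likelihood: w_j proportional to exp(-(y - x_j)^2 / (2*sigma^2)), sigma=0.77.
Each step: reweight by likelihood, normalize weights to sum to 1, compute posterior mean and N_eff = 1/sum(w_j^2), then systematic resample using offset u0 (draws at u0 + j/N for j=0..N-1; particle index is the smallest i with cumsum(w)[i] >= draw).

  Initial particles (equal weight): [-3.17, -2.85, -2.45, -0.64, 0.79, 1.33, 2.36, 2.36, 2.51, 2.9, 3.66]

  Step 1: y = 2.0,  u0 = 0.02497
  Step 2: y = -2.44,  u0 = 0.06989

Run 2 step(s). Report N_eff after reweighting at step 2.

step 1: w=[0.0000, 0.0000, 0.0000, 0.0007, 0.0696, 0.1639, 0.2146, 0.2146, 0.1922, 0.1209, 0.0234]  mean=2.2044  Neff=5.6836  idx=[4, 5, 5, 6, 6, 7, 7, 7, 8, 8, 9]
step 2: w=[0.9236, 0.0381, 0.0381, 0.0000, 0.0000, 0.0000, 0.0000, 0.0000, 0.0000, 0.0000, 0.0000]  mean=0.8314  Neff=1.1682  idx=[0, 0, 0, 0, 0, 0, 0, 0, 0, 0, 2]

N_eff = 1.1682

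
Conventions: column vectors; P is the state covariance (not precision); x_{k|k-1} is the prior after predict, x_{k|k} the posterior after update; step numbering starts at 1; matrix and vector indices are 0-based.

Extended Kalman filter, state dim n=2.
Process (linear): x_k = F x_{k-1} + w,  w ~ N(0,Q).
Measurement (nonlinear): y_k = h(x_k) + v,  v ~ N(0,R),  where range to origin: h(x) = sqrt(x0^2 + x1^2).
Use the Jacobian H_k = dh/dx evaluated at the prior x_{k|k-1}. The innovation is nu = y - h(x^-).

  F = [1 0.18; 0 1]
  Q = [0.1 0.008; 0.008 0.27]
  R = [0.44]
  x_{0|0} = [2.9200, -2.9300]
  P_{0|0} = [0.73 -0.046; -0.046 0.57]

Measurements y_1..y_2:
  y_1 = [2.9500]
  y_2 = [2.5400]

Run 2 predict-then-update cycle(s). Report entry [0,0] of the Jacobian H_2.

H_jac[0,0] = 0.5406

step 1: x^-=[2.3926, -2.9300]  P^-=[0.8319 0.0646; 0.0646 0.8400]  H_jac=[0.6325 -0.7746]  S=[1.2135]  K=[0.3924; -0.5025]  nu=[-0.8328]  x^+=[2.0658, -2.5115]  P^+=[0.6451 0.3039; 0.3039 0.5336]
step 2: x^-=[1.6138, -2.5115]  P^-=[0.8718 0.4079; 0.4079 0.8036]  H_jac=[0.5406 -0.8413]  S=[0.8925]  K=[0.1435; -0.5104]  nu=[-0.4453]  x^+=[1.5499, -2.2842]  P^+=[0.8534 0.4733; 0.4733 0.5711]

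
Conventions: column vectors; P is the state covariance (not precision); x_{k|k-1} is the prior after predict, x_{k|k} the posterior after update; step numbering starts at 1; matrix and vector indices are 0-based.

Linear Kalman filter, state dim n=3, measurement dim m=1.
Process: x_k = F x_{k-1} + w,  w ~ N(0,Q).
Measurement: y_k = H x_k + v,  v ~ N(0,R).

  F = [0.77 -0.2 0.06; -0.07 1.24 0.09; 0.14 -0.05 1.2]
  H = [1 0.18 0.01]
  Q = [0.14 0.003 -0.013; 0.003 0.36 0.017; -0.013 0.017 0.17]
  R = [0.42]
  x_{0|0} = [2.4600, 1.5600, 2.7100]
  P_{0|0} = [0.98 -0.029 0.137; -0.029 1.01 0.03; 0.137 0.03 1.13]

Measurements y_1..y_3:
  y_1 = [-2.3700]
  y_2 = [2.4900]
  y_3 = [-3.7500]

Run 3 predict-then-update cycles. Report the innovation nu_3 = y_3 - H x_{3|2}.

step 1: x^-=[1.7448, 2.0061, 3.5184]  P^-=[0.7864 -0.3117 0.3065; -0.3117 1.9369 0.0964; 0.3065 0.0964 1.8618]  S=[1.1636]  K=[0.6302; 0.0326; 0.2943]  nu=[-4.5111]  x^+=[-1.0983, 1.8591, 2.1908]  P^+=[0.3242 -0.3356 0.0907; -0.3356 1.9357 0.0852; 0.0907 0.0852 1.7610]
step 2: x^-=[-1.0860, 2.5793, 2.3822]  P^-=[0.5257 -0.7994 0.2542; -0.7994 3.4283 0.1445; 0.2542 0.1445 2.7419]  S=[0.7748]  K=[0.4960; -0.2334; 0.3971]  nu=[3.0879]  x^+=[0.4456, 1.8584, 3.6083]  P^+=[0.3351 -0.7097 0.1016; -0.7097 3.3861 0.2164; 0.1016 0.2164 2.6198]
step 3: x^-=[0.1879, 2.5980, 4.2995]  P^-=[0.7063 -1.5094 0.3350; -1.5094 5.7595 0.2748; 0.3350 0.2748 3.9756]  S=[0.7776]  K=[0.5632; -0.6043; 0.5455]  nu=[-4.4486]  x^+=[-2.3176, 5.2864, 1.8728]  P^+=[0.4596 -1.2447 0.0961; -1.2447 5.4755 0.5311; 0.0961 0.5311 3.7442]

innov = [-4.4486]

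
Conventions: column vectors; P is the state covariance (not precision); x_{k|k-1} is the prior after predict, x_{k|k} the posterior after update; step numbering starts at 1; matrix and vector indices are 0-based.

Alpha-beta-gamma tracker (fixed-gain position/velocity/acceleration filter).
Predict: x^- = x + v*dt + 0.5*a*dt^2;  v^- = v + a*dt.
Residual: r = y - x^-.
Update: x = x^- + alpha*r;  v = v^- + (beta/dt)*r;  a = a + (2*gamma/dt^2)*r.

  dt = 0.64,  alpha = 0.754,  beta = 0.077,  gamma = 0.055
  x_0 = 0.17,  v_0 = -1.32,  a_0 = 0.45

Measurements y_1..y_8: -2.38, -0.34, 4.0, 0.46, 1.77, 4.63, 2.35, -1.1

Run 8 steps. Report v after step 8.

step 1: x_pred=-0.5826  r=-1.7974  x^+=-1.9378  v^+=-1.2482  a^+=-0.0327
step 2: x_pred=-2.7434  r=2.4034  x^+=-0.9312  v^+=-0.9800  a^+=0.6128
step 3: x_pred=-1.4330  r=5.4330  x^+=2.6635  v^+=0.0658  a^+=2.0718
step 4: x_pred=3.1299  r=-2.6699  x^+=1.1168  v^+=1.0705  a^+=1.3548
step 5: x_pred=2.0794  r=-0.3094  x^+=1.8461  v^+=1.9004  a^+=1.2717
step 6: x_pred=3.3228  r=1.3072  x^+=4.3084  v^+=2.8715  a^+=1.6227
step 7: x_pred=6.4786  r=-4.1286  x^+=3.3656  v^+=3.4134  a^+=0.5140
step 8: x_pred=5.6555  r=-6.7555  x^+=0.5618  v^+=2.9296  a^+=-1.3002

v_post = 2.9296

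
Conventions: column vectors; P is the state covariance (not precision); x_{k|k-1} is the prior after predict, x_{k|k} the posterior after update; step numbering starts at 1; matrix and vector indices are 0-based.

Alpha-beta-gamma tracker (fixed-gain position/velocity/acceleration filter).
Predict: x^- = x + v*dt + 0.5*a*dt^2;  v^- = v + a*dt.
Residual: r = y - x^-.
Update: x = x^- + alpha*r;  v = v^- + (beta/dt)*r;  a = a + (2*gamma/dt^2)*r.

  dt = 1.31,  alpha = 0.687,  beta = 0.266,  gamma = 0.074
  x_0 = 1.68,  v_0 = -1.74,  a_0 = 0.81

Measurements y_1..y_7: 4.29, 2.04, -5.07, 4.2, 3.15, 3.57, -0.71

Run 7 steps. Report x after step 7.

x_post = 1.7282

step 1: x_pred=0.0956  r=4.1944  x^+=2.9772  v^+=0.1728  a^+=1.1717
step 2: x_pred=4.2089  r=-2.1689  x^+=2.7189  v^+=1.2673  a^+=0.9847
step 3: x_pred=5.2240  r=-10.2940  x^+=-1.8480  v^+=0.4670  a^+=0.0969
step 4: x_pred=-1.1530  r=5.3530  x^+=2.5245  v^+=1.6809  a^+=0.5586
step 5: x_pred=5.2058  r=-2.0558  x^+=3.7935  v^+=1.9952  a^+=0.3813
step 6: x_pred=6.7343  r=-3.1643  x^+=4.5604  v^+=1.8521  a^+=0.1084
step 7: x_pred=7.0797  r=-7.7897  x^+=1.7282  v^+=0.4124  a^+=-0.5634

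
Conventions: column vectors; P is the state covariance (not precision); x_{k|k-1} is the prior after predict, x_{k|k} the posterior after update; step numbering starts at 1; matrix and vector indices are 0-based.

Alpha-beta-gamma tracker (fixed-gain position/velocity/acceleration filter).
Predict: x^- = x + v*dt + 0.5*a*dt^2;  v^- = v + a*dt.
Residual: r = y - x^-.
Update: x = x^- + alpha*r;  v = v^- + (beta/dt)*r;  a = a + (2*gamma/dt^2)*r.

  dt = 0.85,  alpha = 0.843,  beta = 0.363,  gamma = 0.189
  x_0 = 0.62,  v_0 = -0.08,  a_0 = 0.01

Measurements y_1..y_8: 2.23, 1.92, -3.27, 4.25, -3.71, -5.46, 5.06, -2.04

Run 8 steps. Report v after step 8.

v_post = 1.7810

step 1: x_pred=0.5556  r=1.6744  x^+=1.9671  v^+=0.6436  a^+=0.8860
step 2: x_pred=2.8342  r=-0.9142  x^+=2.0635  v^+=1.0062  a^+=0.4077
step 3: x_pred=3.0661  r=-6.3361  x^+=-2.2752  v^+=-1.3531  a^+=-2.9072
step 4: x_pred=-4.4756  r=8.7256  x^+=2.8801  v^+=-0.0979  a^+=1.6578
step 5: x_pred=3.3957  r=-7.1057  x^+=-2.5944  v^+=-1.7233  a^+=-2.0598
step 6: x_pred=-4.8033  r=-0.6567  x^+=-5.3569  v^+=-3.7546  a^+=-2.4033
step 7: x_pred=-9.4165  r=14.4765  x^+=2.7872  v^+=0.3849  a^+=5.1705
step 8: x_pred=4.9822  r=-7.0222  x^+=-0.9375  v^+=1.7810  a^+=1.4966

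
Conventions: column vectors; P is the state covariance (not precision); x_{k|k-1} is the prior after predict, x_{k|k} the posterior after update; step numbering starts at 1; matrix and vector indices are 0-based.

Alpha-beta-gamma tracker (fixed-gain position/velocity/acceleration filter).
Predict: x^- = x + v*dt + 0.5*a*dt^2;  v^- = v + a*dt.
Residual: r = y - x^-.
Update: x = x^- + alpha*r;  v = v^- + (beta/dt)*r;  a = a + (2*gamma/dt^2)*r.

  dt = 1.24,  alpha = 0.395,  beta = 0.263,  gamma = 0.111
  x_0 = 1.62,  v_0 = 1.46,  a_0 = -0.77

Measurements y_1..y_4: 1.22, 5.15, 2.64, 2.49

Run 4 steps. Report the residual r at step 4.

resid = 1.5048

step 1: x_pred=2.8384  r=-1.6184  x^+=2.1991  v^+=0.1619  a^+=-1.0037
step 2: x_pred=1.6283  r=3.5217  x^+=3.0194  v^+=-0.3357  a^+=-0.4952
step 3: x_pred=2.2224  r=0.4176  x^+=2.3874  v^+=-0.8612  a^+=-0.4349
step 4: x_pred=0.9852  r=1.5048  x^+=1.5796  v^+=-1.0813  a^+=-0.2176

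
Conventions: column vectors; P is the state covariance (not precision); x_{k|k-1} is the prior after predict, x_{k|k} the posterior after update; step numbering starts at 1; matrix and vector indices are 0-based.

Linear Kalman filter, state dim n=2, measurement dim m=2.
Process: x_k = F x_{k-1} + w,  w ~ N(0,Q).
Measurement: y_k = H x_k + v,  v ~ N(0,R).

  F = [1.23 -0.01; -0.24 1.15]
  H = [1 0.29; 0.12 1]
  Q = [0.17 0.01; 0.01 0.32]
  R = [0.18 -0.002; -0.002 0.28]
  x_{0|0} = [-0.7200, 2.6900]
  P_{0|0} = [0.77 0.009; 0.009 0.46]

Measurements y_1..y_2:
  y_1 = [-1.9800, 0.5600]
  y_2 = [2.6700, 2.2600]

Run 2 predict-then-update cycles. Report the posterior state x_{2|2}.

step 1: x^-=[-0.9125, 3.2663]  P^-=[1.3348 -0.2098; -0.2098 0.9677]  S=[1.4744 0.2217; 0.2217 1.2166]  K=[0.8946 -0.2038; -0.0704 0.7876]  nu=[-2.0147, -2.5968]  x^+=[-2.1856, 1.3629]  P^+=[0.1849 -0.0811; -0.0811 0.2304]
step 2: x^-=[-2.7020, 2.0919]  P^-=[0.4518 -0.1621; -0.1621 0.6801]  S=[0.5950 0.0817; 0.0817 0.9277]  K=[0.7049 -0.1784; -0.0392 0.7156]  nu=[4.7653, 0.4923]  x^+=[0.5691, 2.2573]  P^+=[0.1472 -0.0690; -0.0690 0.2087]

x_post = [0.5691, 2.2573]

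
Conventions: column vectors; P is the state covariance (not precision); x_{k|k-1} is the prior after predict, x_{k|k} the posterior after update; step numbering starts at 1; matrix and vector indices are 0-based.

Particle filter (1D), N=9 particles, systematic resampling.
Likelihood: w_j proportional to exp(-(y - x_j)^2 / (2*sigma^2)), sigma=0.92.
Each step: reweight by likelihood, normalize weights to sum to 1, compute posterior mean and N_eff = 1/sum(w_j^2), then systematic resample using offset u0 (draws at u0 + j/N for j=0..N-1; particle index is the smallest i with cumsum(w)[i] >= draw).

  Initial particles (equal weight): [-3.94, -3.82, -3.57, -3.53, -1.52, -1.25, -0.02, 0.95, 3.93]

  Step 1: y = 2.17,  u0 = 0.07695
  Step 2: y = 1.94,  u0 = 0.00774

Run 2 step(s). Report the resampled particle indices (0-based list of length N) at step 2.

step 1: w=[0.0000, 0.0000, 0.0000, 0.0000, 0.0005, 0.0016, 0.0925, 0.6530, 0.2524]  mean=1.6077  Neff=2.0053  idx=[6, 7, 7, 7, 7, 7, 7, 8, 8]
step 2: w=[0.0283, 0.1532, 0.1532, 0.1532, 0.1532, 0.1532, 0.1532, 0.0263, 0.0263]  mean=1.0796  Neff=6.9947  idx=[0, 1, 2, 3, 3, 4, 5, 5, 6]

resampled_idx = [0, 1, 2, 3, 3, 4, 5, 5, 6]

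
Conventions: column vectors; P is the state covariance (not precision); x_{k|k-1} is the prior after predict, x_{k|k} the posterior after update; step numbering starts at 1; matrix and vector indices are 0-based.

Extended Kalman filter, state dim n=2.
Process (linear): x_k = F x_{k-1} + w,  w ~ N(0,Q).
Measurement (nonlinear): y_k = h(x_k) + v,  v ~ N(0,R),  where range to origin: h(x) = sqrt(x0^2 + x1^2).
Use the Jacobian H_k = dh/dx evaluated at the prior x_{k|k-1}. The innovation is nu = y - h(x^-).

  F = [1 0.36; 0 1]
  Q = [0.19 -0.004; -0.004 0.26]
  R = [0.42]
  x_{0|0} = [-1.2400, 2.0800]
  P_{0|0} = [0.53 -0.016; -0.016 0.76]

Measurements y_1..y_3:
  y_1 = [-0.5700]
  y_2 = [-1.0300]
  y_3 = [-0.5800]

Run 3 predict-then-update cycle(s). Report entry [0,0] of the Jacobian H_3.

step 1: x^-=[-0.4912, 2.0800]  P^-=[0.8070 0.2536; 0.2536 1.0200]  H_jac=[-0.2298 0.9732]  S=[1.3153]  K=[0.0466; 0.7104]  nu=[-2.7072]  x^+=[-0.6175, 0.1568]  P^+=[0.8041 0.2100; 0.2100 0.3562]
step 2: x^-=[-0.5610, 0.1568]  P^-=[1.1915 0.3342; 0.3342 0.6162]  H_jac=[-0.9631 0.2691]  S=[1.3966]  K=[-0.7573; -0.1118]  nu=[-1.6125]  x^+=[0.6601, 0.3370]  P^+=[0.3906 0.2160; 0.2160 0.5987]
step 3: x^-=[0.7814, 0.3370]  P^-=[0.8137 0.4276; 0.4276 0.8587]  H_jac=[0.9182 0.3960]  S=[1.5517]  K=[0.5906; 0.4722]  nu=[-1.4310]  x^+=[-0.0638, -0.3387]  P^+=[0.2724 -0.0052; -0.0052 0.5128]

H_jac[0,0] = 0.9182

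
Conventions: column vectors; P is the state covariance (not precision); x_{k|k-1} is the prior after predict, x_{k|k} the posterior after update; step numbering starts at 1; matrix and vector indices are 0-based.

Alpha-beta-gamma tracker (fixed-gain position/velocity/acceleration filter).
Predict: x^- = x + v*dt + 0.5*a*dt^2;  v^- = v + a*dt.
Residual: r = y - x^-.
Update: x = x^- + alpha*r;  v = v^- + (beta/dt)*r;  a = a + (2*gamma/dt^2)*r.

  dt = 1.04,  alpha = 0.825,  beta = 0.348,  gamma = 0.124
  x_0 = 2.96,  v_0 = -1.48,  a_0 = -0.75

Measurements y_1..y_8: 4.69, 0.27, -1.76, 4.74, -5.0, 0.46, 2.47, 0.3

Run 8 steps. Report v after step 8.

step 1: x_pred=1.0152  r=3.6748  x^+=4.0469  v^+=-1.0304  a^+=0.0926
step 2: x_pred=3.0254  r=-2.7554  x^+=0.7522  v^+=-1.8561  a^+=-0.5392
step 3: x_pred=-1.4697  r=-0.2903  x^+=-1.7092  v^+=-2.5140  a^+=-0.6058
step 4: x_pred=-4.6513  r=9.3913  x^+=3.0965  v^+=-0.0015  a^+=1.5476
step 5: x_pred=3.9319  r=-8.9319  x^+=-3.4369  v^+=-1.3807  a^+=-0.5004
step 6: x_pred=-5.1435  r=5.6035  x^+=-0.5206  v^+=-0.0262  a^+=0.7844
step 7: x_pred=-0.1236  r=2.5936  x^+=2.0161  v^+=1.6575  a^+=1.3791
step 8: x_pred=4.4857  r=-4.1857  x^+=1.0325  v^+=1.6911  a^+=0.4194

v_post = 1.6911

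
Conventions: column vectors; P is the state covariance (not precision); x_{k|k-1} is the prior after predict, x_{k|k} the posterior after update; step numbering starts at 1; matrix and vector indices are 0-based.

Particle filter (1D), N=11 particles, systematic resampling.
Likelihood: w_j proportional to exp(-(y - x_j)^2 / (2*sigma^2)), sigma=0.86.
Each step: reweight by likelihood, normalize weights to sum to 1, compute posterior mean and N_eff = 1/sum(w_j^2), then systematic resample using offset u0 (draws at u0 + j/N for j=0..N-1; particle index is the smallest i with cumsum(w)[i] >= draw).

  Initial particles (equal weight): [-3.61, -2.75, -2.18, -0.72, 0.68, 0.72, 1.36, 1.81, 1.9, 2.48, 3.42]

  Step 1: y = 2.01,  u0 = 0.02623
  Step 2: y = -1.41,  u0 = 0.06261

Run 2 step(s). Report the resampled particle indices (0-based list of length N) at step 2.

step 1: w=[0.0000, 0.0000, 0.0000, 0.0014, 0.0676, 0.0726, 0.1680, 0.2176, 0.2218, 0.1926, 0.0583]  mean=1.8180  Neff=5.7105  idx=[4, 5, 6, 6, 7, 7, 8, 8, 9, 9, 9]
step 2: w=[0.4616, 0.4118, 0.0494, 0.0494, 0.0080, 0.0080, 0.0054, 0.0054, 0.0003, 0.0003, 0.0003]  mean=0.7966  Neff=2.5788  idx=[0, 0, 0, 0, 0, 1, 1, 1, 1, 2, 3]

resampled_idx = [0, 0, 0, 0, 0, 1, 1, 1, 1, 2, 3]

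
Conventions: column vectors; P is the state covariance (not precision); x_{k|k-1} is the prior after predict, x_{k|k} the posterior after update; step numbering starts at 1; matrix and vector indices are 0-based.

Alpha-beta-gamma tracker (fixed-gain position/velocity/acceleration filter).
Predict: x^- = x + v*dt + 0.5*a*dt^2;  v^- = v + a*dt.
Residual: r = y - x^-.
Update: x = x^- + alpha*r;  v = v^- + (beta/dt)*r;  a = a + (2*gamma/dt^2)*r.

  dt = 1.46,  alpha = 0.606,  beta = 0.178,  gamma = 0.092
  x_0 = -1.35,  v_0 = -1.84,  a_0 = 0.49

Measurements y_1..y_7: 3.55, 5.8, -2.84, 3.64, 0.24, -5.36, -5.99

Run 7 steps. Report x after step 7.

x_post = -4.3910

step 1: x_pred=-3.5142  r=7.0642  x^+=0.7667  v^+=-0.2634  a^+=1.0998
step 2: x_pred=1.5544  r=4.2456  x^+=4.1272  v^+=1.8599  a^+=1.4663
step 3: x_pred=8.4055  r=-11.2455  x^+=1.5907  v^+=2.6297  a^+=0.4956
step 4: x_pred=5.9582  r=-2.3182  x^+=4.5534  v^+=3.0705  a^+=0.2954
step 5: x_pred=9.3512  r=-9.1112  x^+=3.8298  v^+=2.3911  a^+=-0.4910
step 6: x_pred=6.7974  r=-12.1574  x^+=-0.5700  v^+=0.1919  a^+=-1.5405
step 7: x_pred=-1.9316  r=-4.0584  x^+=-4.3910  v^+=-2.5519  a^+=-1.8908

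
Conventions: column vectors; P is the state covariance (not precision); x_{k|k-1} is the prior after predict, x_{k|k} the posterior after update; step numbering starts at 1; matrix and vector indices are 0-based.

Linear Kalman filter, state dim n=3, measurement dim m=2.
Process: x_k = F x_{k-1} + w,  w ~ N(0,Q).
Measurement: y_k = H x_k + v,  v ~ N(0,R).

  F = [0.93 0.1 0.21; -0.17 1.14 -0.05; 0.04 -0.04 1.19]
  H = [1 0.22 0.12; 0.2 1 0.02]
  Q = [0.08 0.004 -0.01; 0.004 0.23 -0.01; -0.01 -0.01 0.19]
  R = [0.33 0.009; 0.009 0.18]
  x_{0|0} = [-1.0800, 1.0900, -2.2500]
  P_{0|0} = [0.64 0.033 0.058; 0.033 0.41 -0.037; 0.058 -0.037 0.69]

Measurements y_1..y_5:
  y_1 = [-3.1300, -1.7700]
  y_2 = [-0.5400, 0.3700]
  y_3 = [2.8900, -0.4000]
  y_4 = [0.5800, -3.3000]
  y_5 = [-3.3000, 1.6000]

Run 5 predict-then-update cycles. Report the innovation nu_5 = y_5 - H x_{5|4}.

step 1: x^-=[-1.3679, 1.5387, -2.7643]  P^-=[0.6953 -0.0367 0.2441; -0.0367 0.7755 -0.1345; 0.2441 -0.1345 1.1777]  S=[1.1151 0.2772; 0.2772 0.9656]  K=[0.6622 -0.0790; -0.0985 0.8209; 0.3608 -0.1679]  nu=[-1.7689, -2.9798]  x^+=[-2.3038, -0.7334, -2.9022]  P^+=[0.2293 -0.0542 0.0036; -0.0542 0.1587 -0.0485; 0.0036 -0.0485 1.0389]
step 2: x^-=[-2.8253, -0.2993, -3.5165]  P^-=[0.3150 -0.0933 0.2579; -0.0933 0.4721 -0.1500; 0.2579 -0.1500 1.6669]  S=[0.7048 0.0752; 0.0752 0.6241]  K=[0.4721 -0.0971; -0.0886 0.7324; 0.6221 -0.1792]  nu=[2.7731, 1.3047]  x^+=[-1.6428, 0.4104, -2.0253]  P^+=[0.1589 -0.0460 0.0510; -0.0460 0.1415 -0.0647; 0.0510 -0.0647 1.3909]
step 3: x^-=[-1.9121, 0.8484, -2.4922]  P^-=[0.2888 -0.0870 0.3942; -0.0870 0.4481 -0.2010; 0.3942 -0.2010 2.1713]  S=[0.7175 0.0721; 0.0721 0.6008]  K=[0.4508 -0.0896; -0.0899 0.7209; 0.8746 -0.2360]  nu=[4.9145, -0.8162]  x^+=[0.3766, -0.1817, 1.9984]  P^+=[0.1440 -0.0431 0.1119; -0.0431 0.1394 -0.0894; 0.1119 -0.0894 1.6188]
step 4: x^-=[0.7517, -0.3710, 2.4005]  P^-=[0.3093 -0.0950 0.5157; -0.0950 0.4481 -0.2602; 0.5157 -0.2602 2.5022]  S=[0.7652 0.0666; 0.0666 0.5972]  K=[0.4656 -0.0901; -0.0988 0.7209; 1.0169 -0.2926]  nu=[-0.3782, -3.1273]  x^+=[0.8576, -2.5880, 2.9309]  P^+=[0.1442 -0.0439 0.1528; -0.0439 0.1398 -0.1081; 0.1528 -0.1081 1.6994]
step 5: x^-=[1.1542, -3.2426, 3.6256]  P^-=[0.3280 -0.1044 0.5794; -0.1044 0.4521 -0.2988; 0.5794 -0.2988 2.6219]  S=[0.7950 0.0597; 0.0597 0.5971]  K=[0.4782 -0.0934; -0.1056 0.7226; 1.0663 -0.3251]  nu=[-4.1759, 4.5393]  x^+=[-1.2663, 0.4783, -2.3026]  P^+=[0.1464 -0.0452 0.1711; -0.0452 0.1405 -0.1171; 0.1711 -0.1171 1.6963]

innov = [-4.1759, 4.5393]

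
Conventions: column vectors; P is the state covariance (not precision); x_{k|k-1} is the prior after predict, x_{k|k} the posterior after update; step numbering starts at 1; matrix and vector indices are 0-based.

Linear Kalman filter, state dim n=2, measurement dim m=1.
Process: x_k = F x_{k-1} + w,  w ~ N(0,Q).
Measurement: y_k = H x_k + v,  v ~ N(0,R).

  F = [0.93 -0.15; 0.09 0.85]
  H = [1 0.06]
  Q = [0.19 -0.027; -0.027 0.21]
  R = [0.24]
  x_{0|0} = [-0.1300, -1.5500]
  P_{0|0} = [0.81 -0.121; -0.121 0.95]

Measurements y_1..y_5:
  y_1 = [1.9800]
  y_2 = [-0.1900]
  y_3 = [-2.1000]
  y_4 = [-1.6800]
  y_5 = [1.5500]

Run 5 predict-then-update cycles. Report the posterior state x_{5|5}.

step 1: x^-=[0.1116, -1.3292]  P^-=[0.9457 -0.1743; -0.1743 0.8844]  S=[1.1680]  K=[0.8007; -0.1038]  nu=[1.9482]  x^+=[1.6716, -1.5315]  P^+=[0.1968 -0.0772; -0.0772 0.8718]
step 2: x^-=[1.7843, -1.1513]  P^-=[0.4014 -0.1817; -0.1817 0.8297]  S=[0.6226]  K=[0.6272; -0.2119]  nu=[-1.9052]  x^+=[0.5893, -0.7476]  P^+=[0.1565 -0.0990; -0.0990 0.8017]
step 3: x^-=[0.6602, -0.5825]  P^-=[0.3710 -0.1930; -0.1930 0.7754]  S=[0.5906]  K=[0.6085; -0.2480]  nu=[-2.7253]  x^+=[-0.9982, 0.0935]  P^+=[0.1523 -0.1039; -0.1039 0.7390]
step 4: x^-=[-0.9423, -0.0104]  P^-=[0.3673 -0.1892; -0.1892 0.7293]  S=[0.5872]  K=[0.6062; -0.2477]  nu=[-0.7371]  x^+=[-1.3891, 0.1722]  P^+=[0.1515 -0.1010; -0.1010 0.6933]
step 5: x^-=[-1.3177, 0.0213]  P^-=[0.3649 -0.1812; -0.1812 0.6967]  S=[0.5856]  K=[0.6045; -0.2381]  nu=[2.8664]  x^+=[0.4149, -0.6611]  P^+=[0.1509 -0.0969; -0.0969 0.6635]

x_post = [0.4149, -0.6611]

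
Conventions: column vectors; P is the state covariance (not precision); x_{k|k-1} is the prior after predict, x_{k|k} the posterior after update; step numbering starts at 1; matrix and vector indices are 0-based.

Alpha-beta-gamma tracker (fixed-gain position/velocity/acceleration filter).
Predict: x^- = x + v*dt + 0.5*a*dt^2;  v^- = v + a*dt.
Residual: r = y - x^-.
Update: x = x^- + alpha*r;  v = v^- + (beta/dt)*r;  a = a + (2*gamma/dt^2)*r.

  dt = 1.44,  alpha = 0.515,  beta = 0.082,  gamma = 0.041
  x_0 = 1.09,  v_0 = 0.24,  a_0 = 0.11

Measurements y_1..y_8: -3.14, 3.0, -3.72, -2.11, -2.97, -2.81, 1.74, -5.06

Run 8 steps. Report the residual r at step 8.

step 1: x_pred=1.5496  r=-4.6896  x^+=-0.8655  v^+=0.1314  a^+=-0.0755
step 2: x_pred=-0.7546  r=3.7546  x^+=1.1790  v^+=0.2365  a^+=0.0730
step 3: x_pred=1.5953  r=-5.3153  x^+=-1.1421  v^+=0.0390  a^+=-0.1372
step 4: x_pred=-1.2282  r=-0.8818  x^+=-1.6823  v^+=-0.2088  a^+=-0.1720
step 5: x_pred=-2.1613  r=-0.8087  x^+=-2.5778  v^+=-0.5025  a^+=-0.2040
step 6: x_pred=-3.5130  r=0.7030  x^+=-3.1509  v^+=-0.7563  a^+=-0.1762
step 7: x_pred=-4.4227  r=6.1627  x^+=-1.2489  v^+=-0.6591  a^+=0.0675
step 8: x_pred=-2.1281  r=-2.9319  x^+=-3.6380  v^+=-0.7289  a^+=-0.0485

resid = -2.9319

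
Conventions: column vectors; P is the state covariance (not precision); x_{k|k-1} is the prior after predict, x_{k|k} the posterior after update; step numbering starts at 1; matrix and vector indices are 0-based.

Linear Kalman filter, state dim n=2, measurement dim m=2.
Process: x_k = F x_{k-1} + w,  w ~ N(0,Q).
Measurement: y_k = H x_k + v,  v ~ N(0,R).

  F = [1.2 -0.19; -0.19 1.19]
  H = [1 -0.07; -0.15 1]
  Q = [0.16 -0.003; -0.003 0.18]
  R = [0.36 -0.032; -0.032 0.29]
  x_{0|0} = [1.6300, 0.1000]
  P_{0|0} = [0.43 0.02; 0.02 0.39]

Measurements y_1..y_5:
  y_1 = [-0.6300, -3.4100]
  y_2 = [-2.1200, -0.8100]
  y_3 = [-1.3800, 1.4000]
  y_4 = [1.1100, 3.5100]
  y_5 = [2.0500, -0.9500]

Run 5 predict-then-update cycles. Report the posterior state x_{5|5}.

step 1: x^-=[1.9370, -0.1907]  P^-=[0.7842 -0.1599; -0.1599 0.7388]  S=[1.1702 -0.3630; -0.3630 1.0944]  K=[0.6699 -0.0314; 0.0394 0.7100]  nu=[-2.5803, -2.9287]  x^+=[0.3004, -2.3717]  P^+=[0.2426 0.0058; 0.0058 0.2055]
step 2: x^-=[0.8111, -2.8794]  P^-=[0.5141 -0.0962; -0.0962 0.4772]  S=[0.8899 -0.2398; -0.2398 0.8076]  K=[0.5733 -0.0445; 0.0199 0.6146]  nu=[-3.1327, 2.1911]  x^+=[-1.0822, -1.5951]  P^+=[0.2078 -0.0001; -0.0001 0.1776]
step 3: x^-=[-0.9956, -1.6926]  P^-=[0.4657 -0.0906; -0.0906 0.4390]  S=[0.8405 -0.2242; -0.2242 0.7667]  K=[0.5485 -0.0489; 0.0142 0.5945]  nu=[-0.5029, 2.9432]  x^+=[-1.4155, 0.0500]  P^+=[0.1989 -0.0019; -0.0019 0.1717]
step 4: x^-=[-1.7081, 0.3285]  P^-=[0.4535 -0.0900; -0.0900 0.4311]  S=[0.8282 -0.2211; -0.2211 0.7583]  K=[0.5417 -0.0504; 0.0124 0.5900]  nu=[2.8411, 2.9253]  x^+=[-0.3164, 2.0896]  P^+=[0.1965 -0.0025; -0.0025 0.1703]
step 5: x^-=[-0.7767, 2.5468]  P^-=[0.4502 -0.0899; -0.0899 0.4294]  S=[0.8249 -0.2205; -0.2205 0.7565]  K=[0.5398 -0.0508; 0.0119 0.5889]  nu=[3.0050, -3.6133]  x^+=[1.0290, 0.4547]  P^+=[0.1958 -0.0026; -0.0026 0.1700]

x_post = [1.0290, 0.4547]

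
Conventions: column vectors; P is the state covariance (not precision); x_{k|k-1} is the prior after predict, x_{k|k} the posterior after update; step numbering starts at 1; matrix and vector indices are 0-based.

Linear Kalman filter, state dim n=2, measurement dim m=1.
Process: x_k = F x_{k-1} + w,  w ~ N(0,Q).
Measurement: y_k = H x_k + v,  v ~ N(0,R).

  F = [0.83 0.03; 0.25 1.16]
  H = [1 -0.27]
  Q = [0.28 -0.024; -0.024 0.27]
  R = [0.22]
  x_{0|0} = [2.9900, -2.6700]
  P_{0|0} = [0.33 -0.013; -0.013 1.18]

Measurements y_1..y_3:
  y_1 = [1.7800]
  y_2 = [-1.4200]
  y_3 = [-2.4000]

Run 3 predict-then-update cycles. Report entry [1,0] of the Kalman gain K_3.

step 1: x^-=[2.4016, -2.3497]  P^-=[0.5078 0.0729; 0.0729 1.8709]  S=[0.8248]  K=[0.5918; -0.5241]  nu=[-1.2560]  x^+=[1.6583, -1.6915]  P^+=[0.2189 0.3287; 0.3287 1.6444]
step 2: x^-=[1.3257, -1.5475]  P^-=[0.4487 0.3976; 0.3976 2.6870]  S=[0.6499]  K=[0.5252; -0.5046]  nu=[-3.1635]  x^+=[-0.3359, 0.0487]  P^+=[0.2694 0.5698; 0.5698 2.5216]
step 3: x^-=[-0.2773, -0.0275]  P^-=[0.4962 0.6725; 0.6725 4.0103]  S=[0.6454]  K=[0.4875; -0.6356]  nu=[-2.1301]  x^+=[-1.3158, 1.3265]  P^+=[0.3428 0.8725; 0.8725 3.7496]

K[1,0] = -0.6356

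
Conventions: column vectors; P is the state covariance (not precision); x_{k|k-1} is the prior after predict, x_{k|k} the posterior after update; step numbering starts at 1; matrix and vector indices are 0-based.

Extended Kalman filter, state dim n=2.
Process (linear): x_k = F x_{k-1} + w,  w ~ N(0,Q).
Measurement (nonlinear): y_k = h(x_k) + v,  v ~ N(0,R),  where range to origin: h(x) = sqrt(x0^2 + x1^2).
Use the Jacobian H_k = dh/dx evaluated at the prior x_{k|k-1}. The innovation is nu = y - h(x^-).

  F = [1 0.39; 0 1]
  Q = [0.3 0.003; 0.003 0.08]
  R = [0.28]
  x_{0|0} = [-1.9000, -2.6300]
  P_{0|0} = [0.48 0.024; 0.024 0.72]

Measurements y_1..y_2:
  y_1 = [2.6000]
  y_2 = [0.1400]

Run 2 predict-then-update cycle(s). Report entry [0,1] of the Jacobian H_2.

H_jac[0,1] = -0.5580

step 1: x^-=[-2.9257, -2.6300]  P^-=[0.9082 0.3078; 0.3078 0.8000]  H_jac=[-0.7437 -0.6685]  S=[1.4459]  K=[-0.6094; -0.5282]  nu=[-1.3340]  x^+=[-2.1127, -1.9254]  P^+=[0.3712 -0.1577; -0.1577 0.3966]
step 2: x^-=[-2.8636, -1.9254]  P^-=[0.6085 0.0000; 0.0000 0.4766]  H_jac=[-0.8299 -0.5580]  S=[0.8475]  K=[-0.5959; -0.3138]  nu=[-3.3107]  x^+=[-0.8908, -0.8864]  P^+=[0.3076 -0.1585; -0.1585 0.3931]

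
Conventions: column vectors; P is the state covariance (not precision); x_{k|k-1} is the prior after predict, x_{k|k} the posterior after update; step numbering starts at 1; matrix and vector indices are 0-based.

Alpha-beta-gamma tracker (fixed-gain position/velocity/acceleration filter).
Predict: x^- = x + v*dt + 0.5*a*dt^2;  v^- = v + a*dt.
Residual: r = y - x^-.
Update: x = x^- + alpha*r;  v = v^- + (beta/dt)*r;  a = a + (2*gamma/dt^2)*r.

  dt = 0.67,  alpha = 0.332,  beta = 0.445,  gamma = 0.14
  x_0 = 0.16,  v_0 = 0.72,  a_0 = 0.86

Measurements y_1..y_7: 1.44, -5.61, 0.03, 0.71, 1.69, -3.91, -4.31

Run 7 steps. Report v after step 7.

step 1: x_pred=0.8354  r=0.6046  x^+=1.0361  v^+=1.6977  a^+=1.2371
step 2: x_pred=2.4513  r=-8.0613  x^+=-0.2251  v^+=-2.8275  a^+=-3.7911
step 3: x_pred=-2.9704  r=3.0004  x^+=-1.9743  v^+=-3.3748  a^+=-1.9196
step 4: x_pred=-4.6662  r=5.3762  x^+=-2.8813  v^+=-1.0901  a^+=1.4338
step 5: x_pred=-3.2899  r=4.9799  x^+=-1.6366  v^+=3.1781  a^+=4.5400
step 6: x_pred=1.5117  r=-5.4217  x^+=-0.2883  v^+=2.6189  a^+=1.1582
step 7: x_pred=1.7263  r=-6.0363  x^+=-0.2777  v^+=-0.6143  a^+=-2.6069

v_post = -0.6143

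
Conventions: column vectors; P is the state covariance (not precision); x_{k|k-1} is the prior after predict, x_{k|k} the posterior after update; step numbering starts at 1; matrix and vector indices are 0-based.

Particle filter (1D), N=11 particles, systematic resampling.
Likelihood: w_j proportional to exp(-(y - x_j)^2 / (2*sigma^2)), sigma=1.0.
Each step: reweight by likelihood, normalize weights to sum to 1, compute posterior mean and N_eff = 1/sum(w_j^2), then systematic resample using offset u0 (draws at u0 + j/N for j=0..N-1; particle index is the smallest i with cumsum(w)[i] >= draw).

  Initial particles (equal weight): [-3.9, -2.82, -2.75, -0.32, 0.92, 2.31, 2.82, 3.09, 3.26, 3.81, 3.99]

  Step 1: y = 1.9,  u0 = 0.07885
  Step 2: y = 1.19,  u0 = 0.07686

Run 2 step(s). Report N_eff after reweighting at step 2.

step 1: w=[0.0000, 0.0000, 0.0000, 0.0247, 0.1798, 0.2672, 0.1903, 0.1431, 0.1153, 0.0469, 0.0327]  mean=2.4385  Neff=5.6315  idx=[4, 4, 5, 5, 5, 6, 6, 7, 8, 8, 10]
step 2: w=[0.2152, 0.2152, 0.1192, 0.1192, 0.1192, 0.0591, 0.0591, 0.0367, 0.0262, 0.0262, 0.0044]  mean=1.8578  Neff=6.8944  idx=[0, 0, 1, 1, 2, 2, 3, 4, 5, 6, 9]

N_eff = 6.8944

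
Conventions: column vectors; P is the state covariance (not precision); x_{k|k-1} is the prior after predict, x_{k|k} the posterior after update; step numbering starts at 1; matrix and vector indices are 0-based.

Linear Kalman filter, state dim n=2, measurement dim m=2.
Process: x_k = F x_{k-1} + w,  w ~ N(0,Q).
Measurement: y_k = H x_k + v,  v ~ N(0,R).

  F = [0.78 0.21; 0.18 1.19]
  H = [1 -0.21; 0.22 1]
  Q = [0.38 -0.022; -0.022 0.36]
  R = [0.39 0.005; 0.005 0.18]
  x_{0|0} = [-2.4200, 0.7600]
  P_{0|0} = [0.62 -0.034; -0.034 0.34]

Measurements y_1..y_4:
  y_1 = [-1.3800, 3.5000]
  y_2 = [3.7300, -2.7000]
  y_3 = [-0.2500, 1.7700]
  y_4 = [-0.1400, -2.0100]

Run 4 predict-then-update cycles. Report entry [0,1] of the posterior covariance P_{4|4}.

P_post[0,1] = -0.0146

step 1: x^-=[-1.7280, 0.4688]  P^-=[0.7611 0.1172; 0.1172 0.8470]  S=[1.1392 0.1063; 0.1063 1.1154]  K=[0.6282 0.1953; -0.1274 0.7946]  nu=[0.4464, 3.4114]  x^+=[-0.7814, 3.1227]  P^+=[0.2428 -0.0151; -0.0151 0.1457]
step 2: x^-=[0.0463, 3.5753]  P^-=[0.5292 0.0339; 0.0339 0.5677]  S=[0.9300 0.0345; 0.0345 0.7883]  K=[0.5552 0.1664; -0.1190 0.7349]  nu=[4.4345, -6.2855]  x^+=[1.4626, -1.5719]  P^+=[0.2143 -0.0144; -0.0144 0.1349]
step 3: x^-=[0.8107, -1.6072]  P^-=[0.5116 0.0279; 0.0279 0.5517]  S=[0.9143 0.0283; 0.0283 0.7688]  K=[0.5482 0.1625; -0.1188 0.7300]  nu=[-1.3983, 3.1989]  x^+=[0.5640, 0.8942]  P^+=[0.2115 -0.0146; -0.0146 0.1340]
step 4: x^-=[0.6277, 1.1657]  P^-=[0.5098 0.0271; 0.0271 0.5504]  S=[0.9127 0.0275; 0.0275 0.7670]  K=[0.5475 0.1620; -0.1189 0.7296]  nu=[-0.5229, -3.3138]  x^+=[-0.1954, -1.1900]  P^+=[0.2113 -0.0146; -0.0146 0.1339]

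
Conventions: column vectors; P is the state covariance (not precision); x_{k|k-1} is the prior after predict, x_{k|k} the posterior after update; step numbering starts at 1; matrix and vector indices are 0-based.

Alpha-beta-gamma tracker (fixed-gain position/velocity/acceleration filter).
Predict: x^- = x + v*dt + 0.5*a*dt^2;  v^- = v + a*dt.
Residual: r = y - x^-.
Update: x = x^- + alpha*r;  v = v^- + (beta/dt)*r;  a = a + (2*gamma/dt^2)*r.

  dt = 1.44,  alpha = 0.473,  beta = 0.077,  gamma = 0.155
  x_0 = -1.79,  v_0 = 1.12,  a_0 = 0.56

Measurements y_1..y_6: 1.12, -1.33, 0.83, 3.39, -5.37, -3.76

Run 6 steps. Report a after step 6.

a_post = -2.4551

step 1: x_pred=0.4034  r=0.7166  x^+=0.7424  v^+=1.9647  a^+=0.6671
step 2: x_pred=4.2632  r=-5.5932  x^+=1.6176  v^+=2.6263  a^+=-0.1690
step 3: x_pred=5.2242  r=-4.3942  x^+=3.1458  v^+=2.1479  a^+=-0.8260
step 4: x_pred=5.3824  r=-1.9924  x^+=4.4400  v^+=0.8520  a^+=-1.1238
step 5: x_pred=4.5016  r=-9.8716  x^+=-0.1677  v^+=-1.2942  a^+=-2.5996
step 6: x_pred=-4.7267  r=0.9667  x^+=-4.2694  v^+=-4.9860  a^+=-2.4551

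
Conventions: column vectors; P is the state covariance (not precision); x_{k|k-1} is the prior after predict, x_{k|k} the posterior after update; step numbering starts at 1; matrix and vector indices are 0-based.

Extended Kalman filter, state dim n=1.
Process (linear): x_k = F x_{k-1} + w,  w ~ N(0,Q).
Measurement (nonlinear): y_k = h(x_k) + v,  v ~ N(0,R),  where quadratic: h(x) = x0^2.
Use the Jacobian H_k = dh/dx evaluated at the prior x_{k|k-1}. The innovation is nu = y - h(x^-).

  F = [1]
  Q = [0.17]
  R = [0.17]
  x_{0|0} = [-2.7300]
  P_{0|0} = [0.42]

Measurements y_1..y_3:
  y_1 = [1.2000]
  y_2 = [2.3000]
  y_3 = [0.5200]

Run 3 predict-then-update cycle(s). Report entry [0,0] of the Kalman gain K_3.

K[0,0] = -0.2984

step 1: x^-=[-2.7300]  P^-=[0.5900]  H_jac=[-5.4600]  S=[17.7588]  K=[-0.1814]  nu=[-6.2529]  x^+=[-1.5957]  P^+=[0.0056]
step 2: x^-=[-1.5957]  P^-=[0.1756]  H_jac=[-3.1915]  S=[1.9591]  K=[-0.2861]  nu=[-0.2464]  x^+=[-1.5252]  P^+=[0.0152]
step 3: x^-=[-1.5252]  P^-=[0.1852]  H_jac=[-3.0505]  S=[1.8938]  K=[-0.2984]  nu=[-1.8064]  x^+=[-0.9862]  P^+=[0.0166]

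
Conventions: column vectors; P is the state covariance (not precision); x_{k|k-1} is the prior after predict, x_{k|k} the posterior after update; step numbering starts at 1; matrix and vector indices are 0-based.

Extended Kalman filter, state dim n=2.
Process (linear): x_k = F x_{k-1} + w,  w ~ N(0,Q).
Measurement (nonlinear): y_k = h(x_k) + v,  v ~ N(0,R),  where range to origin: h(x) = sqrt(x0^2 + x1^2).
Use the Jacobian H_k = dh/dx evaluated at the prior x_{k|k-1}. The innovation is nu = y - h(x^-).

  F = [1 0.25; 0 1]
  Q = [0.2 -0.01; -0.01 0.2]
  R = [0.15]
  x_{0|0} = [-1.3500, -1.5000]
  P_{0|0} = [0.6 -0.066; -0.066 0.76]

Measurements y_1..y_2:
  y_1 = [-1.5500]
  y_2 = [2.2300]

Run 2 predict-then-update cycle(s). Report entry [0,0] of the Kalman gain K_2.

K[0,0] = 0.3006

step 1: x^-=[-1.7250, -1.5000]  P^-=[0.8145 0.1140; 0.1140 0.9600]  H_jac=[-0.7546 -0.6562]  S=[1.1400]  K=[-0.6047; -0.6280]  nu=[-3.8360]  x^+=[0.5948, 0.9090]  P^+=[0.3976 -0.3190; -0.3190 0.5104]
step 2: x^-=[0.8220, 0.9090]  P^-=[0.4700 -0.2014; -0.2014 0.7104]  H_jac=[0.6707 0.7417]  S=[0.5519]  K=[0.3006; 0.7100]  nu=[1.0044]  x^+=[1.1239, 1.6222]  P^+=[0.4201 -0.3191; -0.3191 0.4322]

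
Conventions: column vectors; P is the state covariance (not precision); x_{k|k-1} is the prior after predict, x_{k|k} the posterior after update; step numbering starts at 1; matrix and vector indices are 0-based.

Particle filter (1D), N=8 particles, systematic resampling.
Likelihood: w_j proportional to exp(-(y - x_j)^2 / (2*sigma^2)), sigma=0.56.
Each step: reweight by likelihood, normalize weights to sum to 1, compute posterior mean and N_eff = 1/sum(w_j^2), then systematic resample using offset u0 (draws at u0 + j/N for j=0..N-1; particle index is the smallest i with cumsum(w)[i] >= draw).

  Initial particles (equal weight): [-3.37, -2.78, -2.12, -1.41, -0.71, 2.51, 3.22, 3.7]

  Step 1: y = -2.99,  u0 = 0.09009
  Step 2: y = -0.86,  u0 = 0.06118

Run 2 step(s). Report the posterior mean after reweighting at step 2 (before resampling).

step 1: w=[0.3885, 0.4559, 0.1463, 0.0091, 0.0001, 0.0000, 0.0000, 0.0000]  mean=-2.8999  Neff=2.6296  idx=[0, 0, 0, 1, 1, 1, 1, 2]
step 2: w=[0.0005, 0.0005, 0.0005, 0.0308, 0.0308, 0.0308, 0.0308, 0.8753]  mean=-2.2032  Neff=1.2988  idx=[4, 7, 7, 7, 7, 7, 7, 7]

post_mean = -2.2032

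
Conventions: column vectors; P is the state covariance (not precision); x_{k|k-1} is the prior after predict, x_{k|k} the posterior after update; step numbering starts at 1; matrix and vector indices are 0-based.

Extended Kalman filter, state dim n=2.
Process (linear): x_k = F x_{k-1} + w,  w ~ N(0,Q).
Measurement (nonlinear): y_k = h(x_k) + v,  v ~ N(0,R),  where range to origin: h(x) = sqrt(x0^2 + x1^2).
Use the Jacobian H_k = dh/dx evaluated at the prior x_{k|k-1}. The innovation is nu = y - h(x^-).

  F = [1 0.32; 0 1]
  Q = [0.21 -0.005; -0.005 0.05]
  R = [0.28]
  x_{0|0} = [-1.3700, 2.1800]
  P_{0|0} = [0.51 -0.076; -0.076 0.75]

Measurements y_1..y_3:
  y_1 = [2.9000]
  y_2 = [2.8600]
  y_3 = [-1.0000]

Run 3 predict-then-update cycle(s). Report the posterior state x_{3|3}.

x_post = [-2.1568, 1.4578]

step 1: x^-=[-0.6724, 2.1800]  P^-=[0.7482 0.1590; 0.1590 0.8000]  H_jac=[-0.2947 0.9556]  S=[0.9859]  K=[-0.0696; 0.7278]  nu=[0.6187]  x^+=[-0.7154, 2.6303]  P^+=[0.7434 0.2089; 0.2089 0.2777]
step 2: x^-=[0.1263, 2.6303]  P^-=[1.1155 0.2928; 0.2928 0.3277]  H_jac=[0.0479 0.9988]  S=[0.6376]  K=[0.5426; 0.5354]  nu=[0.2267]  x^+=[0.2493, 2.7517]  P^+=[0.9278 0.1076; 0.1076 0.1449]
step 3: x^-=[1.1298, 2.7517]  P^-=[1.2215 0.1489; 0.1489 0.1949]  H_jac=[0.3798 0.9251]  S=[0.7277]  K=[0.8269; 0.3255]  nu=[-3.9746]  x^+=[-2.1568, 1.4578]  P^+=[0.7239 -0.0469; -0.0469 0.1178]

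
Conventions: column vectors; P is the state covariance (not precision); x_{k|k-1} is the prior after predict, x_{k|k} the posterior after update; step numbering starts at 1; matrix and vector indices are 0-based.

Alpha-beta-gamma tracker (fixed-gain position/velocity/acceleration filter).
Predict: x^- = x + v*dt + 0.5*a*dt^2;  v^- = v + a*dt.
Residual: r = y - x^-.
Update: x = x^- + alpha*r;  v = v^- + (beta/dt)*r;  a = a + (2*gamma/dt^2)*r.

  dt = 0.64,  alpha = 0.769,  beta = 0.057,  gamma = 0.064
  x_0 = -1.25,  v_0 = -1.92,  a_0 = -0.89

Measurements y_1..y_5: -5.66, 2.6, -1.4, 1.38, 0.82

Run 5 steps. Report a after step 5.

step 1: x_pred=-2.6611  r=-2.9989  x^+=-4.9672  v^+=-2.7567  a^+=-1.8272
step 2: x_pred=-7.1057  r=9.7057  x^+=0.3580  v^+=-3.0617  a^+=1.2059
step 3: x_pred=-1.3545  r=-0.0455  x^+=-1.3895  v^+=-2.2939  a^+=1.1917
step 4: x_pred=-2.6136  r=3.9936  x^+=0.4575  v^+=-1.1756  a^+=2.4397
step 5: x_pred=0.2047  r=0.6153  x^+=0.6779  v^+=0.4406  a^+=2.6319

a_post = 2.6319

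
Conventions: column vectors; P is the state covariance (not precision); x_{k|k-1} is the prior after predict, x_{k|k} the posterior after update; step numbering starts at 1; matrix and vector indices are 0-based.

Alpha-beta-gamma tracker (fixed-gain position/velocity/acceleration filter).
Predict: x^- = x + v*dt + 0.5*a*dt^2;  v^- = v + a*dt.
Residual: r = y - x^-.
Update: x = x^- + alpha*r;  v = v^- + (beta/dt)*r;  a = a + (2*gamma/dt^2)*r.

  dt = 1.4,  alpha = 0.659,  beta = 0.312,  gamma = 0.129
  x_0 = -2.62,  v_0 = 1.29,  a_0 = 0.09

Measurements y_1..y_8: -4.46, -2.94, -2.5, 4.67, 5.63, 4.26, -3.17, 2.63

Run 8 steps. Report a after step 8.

step 1: x_pred=-0.7258  r=-3.7342  x^+=-3.1866  v^+=0.5838  a^+=-0.4015
step 2: x_pred=-2.7628  r=-0.1772  x^+=-2.8796  v^+=-0.0178  a^+=-0.4249
step 3: x_pred=-3.3209  r=0.8209  x^+=-2.7799  v^+=-0.4297  a^+=-0.3168
step 4: x_pred=-3.6920  r=8.3620  x^+=1.8186  v^+=0.9903  a^+=0.7839
step 5: x_pred=3.9732  r=1.6568  x^+=5.0650  v^+=2.4570  a^+=1.0020
step 6: x_pred=9.4868  r=-5.2268  x^+=6.0423  v^+=2.6950  a^+=0.3140
step 7: x_pred=10.1230  r=-13.2930  x^+=1.3629  v^+=0.1721  a^+=-1.4358
step 8: x_pred=0.1967  r=2.4333  x^+=1.8003  v^+=-1.2958  a^+=-1.1155

a_post = -1.1155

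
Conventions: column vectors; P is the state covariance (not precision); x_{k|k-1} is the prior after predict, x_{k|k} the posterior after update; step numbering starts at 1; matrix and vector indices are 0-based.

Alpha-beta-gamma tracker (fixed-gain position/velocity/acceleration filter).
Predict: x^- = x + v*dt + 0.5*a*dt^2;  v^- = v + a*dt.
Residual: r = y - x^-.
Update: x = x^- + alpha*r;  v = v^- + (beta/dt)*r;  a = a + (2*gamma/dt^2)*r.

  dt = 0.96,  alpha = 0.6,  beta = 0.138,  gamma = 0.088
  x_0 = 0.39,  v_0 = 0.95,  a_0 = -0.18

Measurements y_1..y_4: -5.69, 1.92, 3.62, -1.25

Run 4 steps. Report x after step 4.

step 1: x_pred=1.2191  r=-6.9091  x^+=-2.9264  v^+=-0.2160  a^+=-1.4994
step 2: x_pred=-3.8247  r=5.7447  x^+=-0.3779  v^+=-0.8296  a^+=-0.4024
step 3: x_pred=-1.3597  r=4.9797  x^+=1.6281  v^+=-0.5001  a^+=0.5486
step 4: x_pred=1.4008  r=-2.6508  x^+=-0.1897  v^+=-0.3545  a^+=0.0424

x_post = -0.1897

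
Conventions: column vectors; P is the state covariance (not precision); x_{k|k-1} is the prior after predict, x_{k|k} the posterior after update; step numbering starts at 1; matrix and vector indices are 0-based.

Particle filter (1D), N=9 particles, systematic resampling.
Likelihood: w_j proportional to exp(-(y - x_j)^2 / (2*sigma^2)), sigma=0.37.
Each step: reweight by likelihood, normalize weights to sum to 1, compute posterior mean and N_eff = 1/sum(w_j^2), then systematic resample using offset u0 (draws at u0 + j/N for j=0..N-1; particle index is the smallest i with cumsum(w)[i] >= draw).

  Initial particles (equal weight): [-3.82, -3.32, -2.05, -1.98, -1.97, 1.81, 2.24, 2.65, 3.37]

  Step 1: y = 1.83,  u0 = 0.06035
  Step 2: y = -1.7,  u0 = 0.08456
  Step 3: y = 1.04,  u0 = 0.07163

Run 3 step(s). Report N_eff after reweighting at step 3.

N_eff = 9.0000

step 1: w=[0.0000, 0.0000, 0.0000, 0.0000, 0.0000, 0.6142, 0.3329, 0.0528, 0.0001]  mean=1.9976  Neff=2.0372  idx=[5, 5, 5, 5, 5, 6, 6, 6, 7]
step 2: w=[0.2000, 0.2000, 0.2000, 0.2000, 0.2000, 0.0000, 0.0000, 0.0000, 0.0000]  mean=1.8100  Neff=5.0000  idx=[0, 0, 1, 2, 2, 3, 3, 4, 4]
step 3: w=[0.1111, 0.1111, 0.1111, 0.1111, 0.1111, 0.1111, 0.1111, 0.1111, 0.1111]  mean=1.8100  Neff=9.0000  idx=[0, 1, 2, 3, 4, 5, 6, 7, 8]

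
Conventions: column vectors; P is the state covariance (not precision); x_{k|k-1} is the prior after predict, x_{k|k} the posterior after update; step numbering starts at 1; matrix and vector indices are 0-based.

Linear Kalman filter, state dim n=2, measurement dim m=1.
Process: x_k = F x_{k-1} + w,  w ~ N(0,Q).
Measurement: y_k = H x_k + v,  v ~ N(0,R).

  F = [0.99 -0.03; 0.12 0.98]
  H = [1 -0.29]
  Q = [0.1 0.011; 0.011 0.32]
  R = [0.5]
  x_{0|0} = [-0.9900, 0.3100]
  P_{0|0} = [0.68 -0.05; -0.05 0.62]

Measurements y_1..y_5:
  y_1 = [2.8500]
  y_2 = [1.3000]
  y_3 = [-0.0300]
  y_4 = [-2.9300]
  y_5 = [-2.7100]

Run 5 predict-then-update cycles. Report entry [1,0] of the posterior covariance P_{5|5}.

step 1: x^-=[-0.9894, 0.1850]  P^-=[0.7700 0.0252; 0.0252 0.9135]  S=[1.3322]  K=[0.5725; -0.1799]  nu=[3.8931]  x^+=[1.2394, -0.5154]  P^+=[0.3334 0.1624; 0.1624 0.8704]
step 2: x^-=[1.2424, -0.3564]  P^-=[0.4179 0.1820; 0.1820 1.1989]  S=[0.9131]  K=[0.3998; -0.1814]  nu=[-0.0458]  x^+=[1.2241, -0.3481]  P^+=[0.2719 0.2483; 0.2483 1.1688]
step 3: x^-=[1.2223, -0.1942]  P^-=[0.3528 0.2489; 0.2489 1.5049]  S=[0.8350]  K=[0.3361; -0.2246]  nu=[-1.3087]  x^+=[0.7825, 0.0996]  P^+=[0.2585 0.3119; 0.3119 1.4628]
step 4: x^-=[0.7717, 0.1916]  P^-=[0.3361 0.3002; 0.3002 1.8019]  S=[0.8136]  K=[0.3062; -0.2733]  nu=[-3.6462]  x^+=[-0.3446, 1.1881]  P^+=[0.2599 0.3683; 0.3683 1.7412]
step 5: x^-=[-0.3768, 1.1230]  P^-=[0.3344 0.3467; 0.3467 2.0826]  S=[0.8085]  K=[0.2893; -0.3182]  nu=[-2.0076]  x^+=[-0.9575, 1.7618]  P^+=[0.2667 0.4211; 0.4211 2.0007]

P_post[1,0] = 0.4211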